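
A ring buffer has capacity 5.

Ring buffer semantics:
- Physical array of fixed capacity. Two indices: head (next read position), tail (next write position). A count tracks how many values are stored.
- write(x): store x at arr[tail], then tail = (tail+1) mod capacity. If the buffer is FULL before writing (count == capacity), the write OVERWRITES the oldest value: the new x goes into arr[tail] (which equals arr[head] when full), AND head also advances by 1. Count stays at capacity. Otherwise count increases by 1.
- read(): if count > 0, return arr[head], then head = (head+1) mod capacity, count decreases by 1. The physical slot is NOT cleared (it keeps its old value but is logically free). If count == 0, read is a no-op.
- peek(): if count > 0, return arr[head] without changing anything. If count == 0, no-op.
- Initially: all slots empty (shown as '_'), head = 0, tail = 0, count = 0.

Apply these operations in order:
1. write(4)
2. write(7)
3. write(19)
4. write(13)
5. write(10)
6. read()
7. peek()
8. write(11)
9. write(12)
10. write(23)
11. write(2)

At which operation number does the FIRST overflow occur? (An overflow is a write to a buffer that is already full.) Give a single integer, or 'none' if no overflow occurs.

After op 1 (write(4)): arr=[4 _ _ _ _] head=0 tail=1 count=1
After op 2 (write(7)): arr=[4 7 _ _ _] head=0 tail=2 count=2
After op 3 (write(19)): arr=[4 7 19 _ _] head=0 tail=3 count=3
After op 4 (write(13)): arr=[4 7 19 13 _] head=0 tail=4 count=4
After op 5 (write(10)): arr=[4 7 19 13 10] head=0 tail=0 count=5
After op 6 (read()): arr=[4 7 19 13 10] head=1 tail=0 count=4
After op 7 (peek()): arr=[4 7 19 13 10] head=1 tail=0 count=4
After op 8 (write(11)): arr=[11 7 19 13 10] head=1 tail=1 count=5
After op 9 (write(12)): arr=[11 12 19 13 10] head=2 tail=2 count=5
After op 10 (write(23)): arr=[11 12 23 13 10] head=3 tail=3 count=5
After op 11 (write(2)): arr=[11 12 23 2 10] head=4 tail=4 count=5

Answer: 9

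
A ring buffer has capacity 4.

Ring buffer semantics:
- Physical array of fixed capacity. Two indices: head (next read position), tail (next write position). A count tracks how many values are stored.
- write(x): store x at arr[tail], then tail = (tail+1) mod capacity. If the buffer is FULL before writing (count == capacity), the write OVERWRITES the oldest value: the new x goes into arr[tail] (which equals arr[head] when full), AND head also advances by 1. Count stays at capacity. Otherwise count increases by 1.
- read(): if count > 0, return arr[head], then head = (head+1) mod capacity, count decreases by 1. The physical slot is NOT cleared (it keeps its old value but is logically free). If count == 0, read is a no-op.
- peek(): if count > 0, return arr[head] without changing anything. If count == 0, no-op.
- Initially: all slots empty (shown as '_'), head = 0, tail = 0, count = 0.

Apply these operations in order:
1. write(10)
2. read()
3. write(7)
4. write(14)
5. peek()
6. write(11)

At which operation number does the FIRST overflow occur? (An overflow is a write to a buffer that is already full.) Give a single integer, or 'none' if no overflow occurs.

After op 1 (write(10)): arr=[10 _ _ _] head=0 tail=1 count=1
After op 2 (read()): arr=[10 _ _ _] head=1 tail=1 count=0
After op 3 (write(7)): arr=[10 7 _ _] head=1 tail=2 count=1
After op 4 (write(14)): arr=[10 7 14 _] head=1 tail=3 count=2
After op 5 (peek()): arr=[10 7 14 _] head=1 tail=3 count=2
After op 6 (write(11)): arr=[10 7 14 11] head=1 tail=0 count=3

Answer: none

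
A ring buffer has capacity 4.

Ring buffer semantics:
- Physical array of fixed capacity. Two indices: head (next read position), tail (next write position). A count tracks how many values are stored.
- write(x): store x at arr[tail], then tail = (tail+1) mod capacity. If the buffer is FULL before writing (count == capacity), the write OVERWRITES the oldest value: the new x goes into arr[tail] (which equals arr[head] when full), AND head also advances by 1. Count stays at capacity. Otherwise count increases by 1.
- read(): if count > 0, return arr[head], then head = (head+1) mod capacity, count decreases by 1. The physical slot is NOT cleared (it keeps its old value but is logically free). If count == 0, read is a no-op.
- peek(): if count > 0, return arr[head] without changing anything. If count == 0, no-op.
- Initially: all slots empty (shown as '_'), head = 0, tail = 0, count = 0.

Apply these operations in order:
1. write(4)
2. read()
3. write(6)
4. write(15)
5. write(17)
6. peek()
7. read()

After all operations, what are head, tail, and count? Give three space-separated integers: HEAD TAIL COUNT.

Answer: 2 0 2

Derivation:
After op 1 (write(4)): arr=[4 _ _ _] head=0 tail=1 count=1
After op 2 (read()): arr=[4 _ _ _] head=1 tail=1 count=0
After op 3 (write(6)): arr=[4 6 _ _] head=1 tail=2 count=1
After op 4 (write(15)): arr=[4 6 15 _] head=1 tail=3 count=2
After op 5 (write(17)): arr=[4 6 15 17] head=1 tail=0 count=3
After op 6 (peek()): arr=[4 6 15 17] head=1 tail=0 count=3
After op 7 (read()): arr=[4 6 15 17] head=2 tail=0 count=2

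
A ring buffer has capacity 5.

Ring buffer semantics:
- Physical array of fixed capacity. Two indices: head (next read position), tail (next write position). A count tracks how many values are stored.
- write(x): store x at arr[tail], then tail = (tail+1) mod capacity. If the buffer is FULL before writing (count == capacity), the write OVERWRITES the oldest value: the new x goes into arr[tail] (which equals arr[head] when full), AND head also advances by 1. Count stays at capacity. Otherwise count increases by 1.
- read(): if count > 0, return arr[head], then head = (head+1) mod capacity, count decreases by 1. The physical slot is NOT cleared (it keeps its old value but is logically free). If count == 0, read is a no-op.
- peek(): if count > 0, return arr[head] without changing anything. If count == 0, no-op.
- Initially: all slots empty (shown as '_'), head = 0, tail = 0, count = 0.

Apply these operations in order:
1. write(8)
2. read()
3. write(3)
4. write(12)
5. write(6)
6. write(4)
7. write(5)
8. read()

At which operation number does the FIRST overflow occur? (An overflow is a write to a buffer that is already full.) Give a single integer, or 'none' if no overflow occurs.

After op 1 (write(8)): arr=[8 _ _ _ _] head=0 tail=1 count=1
After op 2 (read()): arr=[8 _ _ _ _] head=1 tail=1 count=0
After op 3 (write(3)): arr=[8 3 _ _ _] head=1 tail=2 count=1
After op 4 (write(12)): arr=[8 3 12 _ _] head=1 tail=3 count=2
After op 5 (write(6)): arr=[8 3 12 6 _] head=1 tail=4 count=3
After op 6 (write(4)): arr=[8 3 12 6 4] head=1 tail=0 count=4
After op 7 (write(5)): arr=[5 3 12 6 4] head=1 tail=1 count=5
After op 8 (read()): arr=[5 3 12 6 4] head=2 tail=1 count=4

Answer: none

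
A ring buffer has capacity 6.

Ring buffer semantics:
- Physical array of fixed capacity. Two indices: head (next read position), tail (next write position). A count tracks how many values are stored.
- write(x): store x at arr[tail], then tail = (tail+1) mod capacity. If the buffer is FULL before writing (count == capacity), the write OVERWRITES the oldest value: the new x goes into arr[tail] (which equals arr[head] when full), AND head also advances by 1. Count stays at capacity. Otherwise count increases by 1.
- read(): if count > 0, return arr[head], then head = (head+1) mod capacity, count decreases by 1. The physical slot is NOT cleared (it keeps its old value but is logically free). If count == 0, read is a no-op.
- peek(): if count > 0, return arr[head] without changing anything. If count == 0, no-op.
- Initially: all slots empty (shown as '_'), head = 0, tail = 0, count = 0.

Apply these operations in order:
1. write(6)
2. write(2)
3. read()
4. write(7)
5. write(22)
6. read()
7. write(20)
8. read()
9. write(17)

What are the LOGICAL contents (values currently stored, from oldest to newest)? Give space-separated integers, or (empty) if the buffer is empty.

Answer: 22 20 17

Derivation:
After op 1 (write(6)): arr=[6 _ _ _ _ _] head=0 tail=1 count=1
After op 2 (write(2)): arr=[6 2 _ _ _ _] head=0 tail=2 count=2
After op 3 (read()): arr=[6 2 _ _ _ _] head=1 tail=2 count=1
After op 4 (write(7)): arr=[6 2 7 _ _ _] head=1 tail=3 count=2
After op 5 (write(22)): arr=[6 2 7 22 _ _] head=1 tail=4 count=3
After op 6 (read()): arr=[6 2 7 22 _ _] head=2 tail=4 count=2
After op 7 (write(20)): arr=[6 2 7 22 20 _] head=2 tail=5 count=3
After op 8 (read()): arr=[6 2 7 22 20 _] head=3 tail=5 count=2
After op 9 (write(17)): arr=[6 2 7 22 20 17] head=3 tail=0 count=3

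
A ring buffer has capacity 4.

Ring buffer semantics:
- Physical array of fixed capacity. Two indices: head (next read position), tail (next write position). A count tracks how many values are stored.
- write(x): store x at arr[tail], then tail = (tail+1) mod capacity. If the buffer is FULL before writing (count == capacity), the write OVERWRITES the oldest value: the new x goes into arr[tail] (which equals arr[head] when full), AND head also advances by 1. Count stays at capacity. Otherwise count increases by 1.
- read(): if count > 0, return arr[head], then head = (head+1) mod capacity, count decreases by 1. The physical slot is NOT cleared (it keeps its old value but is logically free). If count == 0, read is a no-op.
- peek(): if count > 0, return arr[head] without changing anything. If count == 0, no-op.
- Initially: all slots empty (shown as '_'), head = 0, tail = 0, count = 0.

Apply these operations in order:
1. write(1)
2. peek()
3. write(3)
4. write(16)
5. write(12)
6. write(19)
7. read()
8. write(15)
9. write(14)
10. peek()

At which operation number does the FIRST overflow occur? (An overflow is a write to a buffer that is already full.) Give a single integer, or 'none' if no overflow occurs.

Answer: 6

Derivation:
After op 1 (write(1)): arr=[1 _ _ _] head=0 tail=1 count=1
After op 2 (peek()): arr=[1 _ _ _] head=0 tail=1 count=1
After op 3 (write(3)): arr=[1 3 _ _] head=0 tail=2 count=2
After op 4 (write(16)): arr=[1 3 16 _] head=0 tail=3 count=3
After op 5 (write(12)): arr=[1 3 16 12] head=0 tail=0 count=4
After op 6 (write(19)): arr=[19 3 16 12] head=1 tail=1 count=4
After op 7 (read()): arr=[19 3 16 12] head=2 tail=1 count=3
After op 8 (write(15)): arr=[19 15 16 12] head=2 tail=2 count=4
After op 9 (write(14)): arr=[19 15 14 12] head=3 tail=3 count=4
After op 10 (peek()): arr=[19 15 14 12] head=3 tail=3 count=4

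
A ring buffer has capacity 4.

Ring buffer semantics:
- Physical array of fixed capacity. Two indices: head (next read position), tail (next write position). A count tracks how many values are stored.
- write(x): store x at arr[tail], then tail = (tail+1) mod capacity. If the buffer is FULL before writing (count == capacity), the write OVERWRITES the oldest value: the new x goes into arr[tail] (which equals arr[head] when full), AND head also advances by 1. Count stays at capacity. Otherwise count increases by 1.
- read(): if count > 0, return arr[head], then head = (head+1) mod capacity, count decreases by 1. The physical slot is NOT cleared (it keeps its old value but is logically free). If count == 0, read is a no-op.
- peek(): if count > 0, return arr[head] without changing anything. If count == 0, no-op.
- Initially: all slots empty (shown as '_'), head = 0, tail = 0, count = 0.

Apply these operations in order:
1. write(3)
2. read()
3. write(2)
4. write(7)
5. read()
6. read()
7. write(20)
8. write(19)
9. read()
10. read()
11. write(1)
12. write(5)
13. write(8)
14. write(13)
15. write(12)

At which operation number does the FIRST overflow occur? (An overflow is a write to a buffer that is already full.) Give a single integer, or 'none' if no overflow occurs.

After op 1 (write(3)): arr=[3 _ _ _] head=0 tail=1 count=1
After op 2 (read()): arr=[3 _ _ _] head=1 tail=1 count=0
After op 3 (write(2)): arr=[3 2 _ _] head=1 tail=2 count=1
After op 4 (write(7)): arr=[3 2 7 _] head=1 tail=3 count=2
After op 5 (read()): arr=[3 2 7 _] head=2 tail=3 count=1
After op 6 (read()): arr=[3 2 7 _] head=3 tail=3 count=0
After op 7 (write(20)): arr=[3 2 7 20] head=3 tail=0 count=1
After op 8 (write(19)): arr=[19 2 7 20] head=3 tail=1 count=2
After op 9 (read()): arr=[19 2 7 20] head=0 tail=1 count=1
After op 10 (read()): arr=[19 2 7 20] head=1 tail=1 count=0
After op 11 (write(1)): arr=[19 1 7 20] head=1 tail=2 count=1
After op 12 (write(5)): arr=[19 1 5 20] head=1 tail=3 count=2
After op 13 (write(8)): arr=[19 1 5 8] head=1 tail=0 count=3
After op 14 (write(13)): arr=[13 1 5 8] head=1 tail=1 count=4
After op 15 (write(12)): arr=[13 12 5 8] head=2 tail=2 count=4

Answer: 15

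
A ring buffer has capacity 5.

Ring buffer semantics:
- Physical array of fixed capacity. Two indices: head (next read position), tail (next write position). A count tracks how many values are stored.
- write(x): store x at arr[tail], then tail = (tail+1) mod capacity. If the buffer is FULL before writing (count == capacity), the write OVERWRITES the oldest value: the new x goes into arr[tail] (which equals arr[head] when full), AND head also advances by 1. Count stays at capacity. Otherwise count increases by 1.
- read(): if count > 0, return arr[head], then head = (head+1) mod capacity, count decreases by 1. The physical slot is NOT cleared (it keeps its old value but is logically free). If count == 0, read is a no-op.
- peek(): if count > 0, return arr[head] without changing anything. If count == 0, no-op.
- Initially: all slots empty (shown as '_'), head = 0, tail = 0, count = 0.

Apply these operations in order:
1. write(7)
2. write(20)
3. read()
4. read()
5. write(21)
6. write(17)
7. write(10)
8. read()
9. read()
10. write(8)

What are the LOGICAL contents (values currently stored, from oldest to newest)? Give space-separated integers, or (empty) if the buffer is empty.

Answer: 10 8

Derivation:
After op 1 (write(7)): arr=[7 _ _ _ _] head=0 tail=1 count=1
After op 2 (write(20)): arr=[7 20 _ _ _] head=0 tail=2 count=2
After op 3 (read()): arr=[7 20 _ _ _] head=1 tail=2 count=1
After op 4 (read()): arr=[7 20 _ _ _] head=2 tail=2 count=0
After op 5 (write(21)): arr=[7 20 21 _ _] head=2 tail=3 count=1
After op 6 (write(17)): arr=[7 20 21 17 _] head=2 tail=4 count=2
After op 7 (write(10)): arr=[7 20 21 17 10] head=2 tail=0 count=3
After op 8 (read()): arr=[7 20 21 17 10] head=3 tail=0 count=2
After op 9 (read()): arr=[7 20 21 17 10] head=4 tail=0 count=1
After op 10 (write(8)): arr=[8 20 21 17 10] head=4 tail=1 count=2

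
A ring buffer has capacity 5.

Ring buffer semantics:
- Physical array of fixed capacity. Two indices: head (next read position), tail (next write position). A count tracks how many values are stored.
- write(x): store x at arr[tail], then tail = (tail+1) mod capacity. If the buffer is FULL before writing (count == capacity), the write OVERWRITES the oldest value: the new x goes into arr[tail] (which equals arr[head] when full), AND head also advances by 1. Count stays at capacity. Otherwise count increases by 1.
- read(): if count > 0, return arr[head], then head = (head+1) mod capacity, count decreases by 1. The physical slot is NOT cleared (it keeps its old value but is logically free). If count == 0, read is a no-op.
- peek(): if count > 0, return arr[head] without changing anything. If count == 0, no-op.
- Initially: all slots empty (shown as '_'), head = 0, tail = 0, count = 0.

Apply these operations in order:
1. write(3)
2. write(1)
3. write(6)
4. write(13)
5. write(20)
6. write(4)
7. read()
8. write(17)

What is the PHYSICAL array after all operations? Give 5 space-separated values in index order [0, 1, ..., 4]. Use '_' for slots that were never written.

Answer: 4 17 6 13 20

Derivation:
After op 1 (write(3)): arr=[3 _ _ _ _] head=0 tail=1 count=1
After op 2 (write(1)): arr=[3 1 _ _ _] head=0 tail=2 count=2
After op 3 (write(6)): arr=[3 1 6 _ _] head=0 tail=3 count=3
After op 4 (write(13)): arr=[3 1 6 13 _] head=0 tail=4 count=4
After op 5 (write(20)): arr=[3 1 6 13 20] head=0 tail=0 count=5
After op 6 (write(4)): arr=[4 1 6 13 20] head=1 tail=1 count=5
After op 7 (read()): arr=[4 1 6 13 20] head=2 tail=1 count=4
After op 8 (write(17)): arr=[4 17 6 13 20] head=2 tail=2 count=5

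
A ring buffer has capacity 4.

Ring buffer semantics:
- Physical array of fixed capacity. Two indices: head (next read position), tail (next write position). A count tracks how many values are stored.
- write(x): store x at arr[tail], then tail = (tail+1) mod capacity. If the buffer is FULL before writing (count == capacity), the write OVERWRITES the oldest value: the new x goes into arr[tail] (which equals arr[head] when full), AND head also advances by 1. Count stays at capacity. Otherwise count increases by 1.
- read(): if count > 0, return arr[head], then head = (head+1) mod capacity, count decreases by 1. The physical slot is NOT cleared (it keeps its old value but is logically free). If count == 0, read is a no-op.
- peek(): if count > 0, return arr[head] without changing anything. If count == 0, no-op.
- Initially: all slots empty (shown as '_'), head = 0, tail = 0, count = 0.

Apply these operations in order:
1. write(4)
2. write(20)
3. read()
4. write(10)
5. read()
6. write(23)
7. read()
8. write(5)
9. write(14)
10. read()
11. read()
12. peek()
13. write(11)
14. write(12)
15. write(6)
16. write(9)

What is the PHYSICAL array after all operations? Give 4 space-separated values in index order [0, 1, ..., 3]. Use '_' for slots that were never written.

After op 1 (write(4)): arr=[4 _ _ _] head=0 tail=1 count=1
After op 2 (write(20)): arr=[4 20 _ _] head=0 tail=2 count=2
After op 3 (read()): arr=[4 20 _ _] head=1 tail=2 count=1
After op 4 (write(10)): arr=[4 20 10 _] head=1 tail=3 count=2
After op 5 (read()): arr=[4 20 10 _] head=2 tail=3 count=1
After op 6 (write(23)): arr=[4 20 10 23] head=2 tail=0 count=2
After op 7 (read()): arr=[4 20 10 23] head=3 tail=0 count=1
After op 8 (write(5)): arr=[5 20 10 23] head=3 tail=1 count=2
After op 9 (write(14)): arr=[5 14 10 23] head=3 tail=2 count=3
After op 10 (read()): arr=[5 14 10 23] head=0 tail=2 count=2
After op 11 (read()): arr=[5 14 10 23] head=1 tail=2 count=1
After op 12 (peek()): arr=[5 14 10 23] head=1 tail=2 count=1
After op 13 (write(11)): arr=[5 14 11 23] head=1 tail=3 count=2
After op 14 (write(12)): arr=[5 14 11 12] head=1 tail=0 count=3
After op 15 (write(6)): arr=[6 14 11 12] head=1 tail=1 count=4
After op 16 (write(9)): arr=[6 9 11 12] head=2 tail=2 count=4

Answer: 6 9 11 12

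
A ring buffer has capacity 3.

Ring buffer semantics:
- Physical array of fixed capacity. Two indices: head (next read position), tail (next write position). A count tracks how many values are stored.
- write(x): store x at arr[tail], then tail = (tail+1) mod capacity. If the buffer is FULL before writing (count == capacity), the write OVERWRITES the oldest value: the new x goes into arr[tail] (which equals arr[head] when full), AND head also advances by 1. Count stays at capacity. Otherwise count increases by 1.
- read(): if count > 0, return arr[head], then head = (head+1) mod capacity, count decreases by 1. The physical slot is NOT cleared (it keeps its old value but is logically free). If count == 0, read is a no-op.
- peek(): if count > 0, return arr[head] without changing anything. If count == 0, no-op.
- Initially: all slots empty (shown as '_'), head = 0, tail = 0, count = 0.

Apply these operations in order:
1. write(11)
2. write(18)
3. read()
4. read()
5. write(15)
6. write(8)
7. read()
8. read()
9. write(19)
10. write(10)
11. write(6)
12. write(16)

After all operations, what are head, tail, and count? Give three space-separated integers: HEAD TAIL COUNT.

After op 1 (write(11)): arr=[11 _ _] head=0 tail=1 count=1
After op 2 (write(18)): arr=[11 18 _] head=0 tail=2 count=2
After op 3 (read()): arr=[11 18 _] head=1 tail=2 count=1
After op 4 (read()): arr=[11 18 _] head=2 tail=2 count=0
After op 5 (write(15)): arr=[11 18 15] head=2 tail=0 count=1
After op 6 (write(8)): arr=[8 18 15] head=2 tail=1 count=2
After op 7 (read()): arr=[8 18 15] head=0 tail=1 count=1
After op 8 (read()): arr=[8 18 15] head=1 tail=1 count=0
After op 9 (write(19)): arr=[8 19 15] head=1 tail=2 count=1
After op 10 (write(10)): arr=[8 19 10] head=1 tail=0 count=2
After op 11 (write(6)): arr=[6 19 10] head=1 tail=1 count=3
After op 12 (write(16)): arr=[6 16 10] head=2 tail=2 count=3

Answer: 2 2 3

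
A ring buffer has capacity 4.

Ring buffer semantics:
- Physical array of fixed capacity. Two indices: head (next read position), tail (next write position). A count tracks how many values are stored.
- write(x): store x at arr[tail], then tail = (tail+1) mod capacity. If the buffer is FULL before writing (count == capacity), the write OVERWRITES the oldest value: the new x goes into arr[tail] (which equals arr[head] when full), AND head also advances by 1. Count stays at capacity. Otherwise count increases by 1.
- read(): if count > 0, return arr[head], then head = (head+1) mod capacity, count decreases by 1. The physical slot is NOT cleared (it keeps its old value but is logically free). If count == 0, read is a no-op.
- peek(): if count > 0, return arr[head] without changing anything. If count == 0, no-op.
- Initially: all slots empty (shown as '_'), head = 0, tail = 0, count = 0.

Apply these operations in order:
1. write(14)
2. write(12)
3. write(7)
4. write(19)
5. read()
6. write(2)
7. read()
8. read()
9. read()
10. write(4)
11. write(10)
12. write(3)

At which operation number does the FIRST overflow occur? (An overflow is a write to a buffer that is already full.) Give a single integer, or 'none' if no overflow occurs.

Answer: none

Derivation:
After op 1 (write(14)): arr=[14 _ _ _] head=0 tail=1 count=1
After op 2 (write(12)): arr=[14 12 _ _] head=0 tail=2 count=2
After op 3 (write(7)): arr=[14 12 7 _] head=0 tail=3 count=3
After op 4 (write(19)): arr=[14 12 7 19] head=0 tail=0 count=4
After op 5 (read()): arr=[14 12 7 19] head=1 tail=0 count=3
After op 6 (write(2)): arr=[2 12 7 19] head=1 tail=1 count=4
After op 7 (read()): arr=[2 12 7 19] head=2 tail=1 count=3
After op 8 (read()): arr=[2 12 7 19] head=3 tail=1 count=2
After op 9 (read()): arr=[2 12 7 19] head=0 tail=1 count=1
After op 10 (write(4)): arr=[2 4 7 19] head=0 tail=2 count=2
After op 11 (write(10)): arr=[2 4 10 19] head=0 tail=3 count=3
After op 12 (write(3)): arr=[2 4 10 3] head=0 tail=0 count=4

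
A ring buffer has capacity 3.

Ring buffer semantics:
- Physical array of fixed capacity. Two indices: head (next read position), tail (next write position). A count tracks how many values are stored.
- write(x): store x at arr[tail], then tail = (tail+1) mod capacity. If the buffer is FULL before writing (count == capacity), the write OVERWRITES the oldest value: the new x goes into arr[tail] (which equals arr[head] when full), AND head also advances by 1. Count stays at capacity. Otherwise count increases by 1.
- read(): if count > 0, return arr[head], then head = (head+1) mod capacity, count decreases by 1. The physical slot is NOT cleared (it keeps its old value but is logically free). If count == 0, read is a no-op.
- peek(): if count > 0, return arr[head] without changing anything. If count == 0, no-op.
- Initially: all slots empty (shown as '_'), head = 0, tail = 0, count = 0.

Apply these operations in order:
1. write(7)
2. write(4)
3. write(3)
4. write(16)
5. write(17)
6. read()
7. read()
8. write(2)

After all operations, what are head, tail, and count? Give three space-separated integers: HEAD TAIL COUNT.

After op 1 (write(7)): arr=[7 _ _] head=0 tail=1 count=1
After op 2 (write(4)): arr=[7 4 _] head=0 tail=2 count=2
After op 3 (write(3)): arr=[7 4 3] head=0 tail=0 count=3
After op 4 (write(16)): arr=[16 4 3] head=1 tail=1 count=3
After op 5 (write(17)): arr=[16 17 3] head=2 tail=2 count=3
After op 6 (read()): arr=[16 17 3] head=0 tail=2 count=2
After op 7 (read()): arr=[16 17 3] head=1 tail=2 count=1
After op 8 (write(2)): arr=[16 17 2] head=1 tail=0 count=2

Answer: 1 0 2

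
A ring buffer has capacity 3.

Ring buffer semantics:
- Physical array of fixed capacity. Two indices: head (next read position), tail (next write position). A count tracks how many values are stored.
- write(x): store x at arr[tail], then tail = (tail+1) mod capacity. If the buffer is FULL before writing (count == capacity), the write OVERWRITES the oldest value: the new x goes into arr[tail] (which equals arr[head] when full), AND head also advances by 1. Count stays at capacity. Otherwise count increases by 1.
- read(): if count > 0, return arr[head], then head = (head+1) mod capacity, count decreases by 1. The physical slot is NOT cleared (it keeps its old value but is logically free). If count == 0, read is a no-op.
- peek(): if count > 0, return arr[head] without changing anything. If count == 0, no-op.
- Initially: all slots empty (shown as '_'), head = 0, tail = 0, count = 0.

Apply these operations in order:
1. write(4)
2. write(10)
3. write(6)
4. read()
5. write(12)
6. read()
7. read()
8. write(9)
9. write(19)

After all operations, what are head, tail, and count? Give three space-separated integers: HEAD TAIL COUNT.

Answer: 0 0 3

Derivation:
After op 1 (write(4)): arr=[4 _ _] head=0 tail=1 count=1
After op 2 (write(10)): arr=[4 10 _] head=0 tail=2 count=2
After op 3 (write(6)): arr=[4 10 6] head=0 tail=0 count=3
After op 4 (read()): arr=[4 10 6] head=1 tail=0 count=2
After op 5 (write(12)): arr=[12 10 6] head=1 tail=1 count=3
After op 6 (read()): arr=[12 10 6] head=2 tail=1 count=2
After op 7 (read()): arr=[12 10 6] head=0 tail=1 count=1
After op 8 (write(9)): arr=[12 9 6] head=0 tail=2 count=2
After op 9 (write(19)): arr=[12 9 19] head=0 tail=0 count=3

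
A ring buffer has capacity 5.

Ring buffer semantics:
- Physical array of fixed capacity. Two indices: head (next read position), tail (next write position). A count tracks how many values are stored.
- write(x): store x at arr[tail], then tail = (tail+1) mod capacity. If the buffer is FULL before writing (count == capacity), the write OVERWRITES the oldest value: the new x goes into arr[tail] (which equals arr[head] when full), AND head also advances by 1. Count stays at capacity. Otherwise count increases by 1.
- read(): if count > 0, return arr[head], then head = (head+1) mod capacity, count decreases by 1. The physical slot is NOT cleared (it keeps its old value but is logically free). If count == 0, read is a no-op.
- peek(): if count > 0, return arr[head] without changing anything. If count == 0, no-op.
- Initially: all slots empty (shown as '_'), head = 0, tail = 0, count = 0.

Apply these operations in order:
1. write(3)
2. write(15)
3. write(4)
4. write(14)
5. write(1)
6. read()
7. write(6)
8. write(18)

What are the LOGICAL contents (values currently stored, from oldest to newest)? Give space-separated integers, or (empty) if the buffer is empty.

Answer: 4 14 1 6 18

Derivation:
After op 1 (write(3)): arr=[3 _ _ _ _] head=0 tail=1 count=1
After op 2 (write(15)): arr=[3 15 _ _ _] head=0 tail=2 count=2
After op 3 (write(4)): arr=[3 15 4 _ _] head=0 tail=3 count=3
After op 4 (write(14)): arr=[3 15 4 14 _] head=0 tail=4 count=4
After op 5 (write(1)): arr=[3 15 4 14 1] head=0 tail=0 count=5
After op 6 (read()): arr=[3 15 4 14 1] head=1 tail=0 count=4
After op 7 (write(6)): arr=[6 15 4 14 1] head=1 tail=1 count=5
After op 8 (write(18)): arr=[6 18 4 14 1] head=2 tail=2 count=5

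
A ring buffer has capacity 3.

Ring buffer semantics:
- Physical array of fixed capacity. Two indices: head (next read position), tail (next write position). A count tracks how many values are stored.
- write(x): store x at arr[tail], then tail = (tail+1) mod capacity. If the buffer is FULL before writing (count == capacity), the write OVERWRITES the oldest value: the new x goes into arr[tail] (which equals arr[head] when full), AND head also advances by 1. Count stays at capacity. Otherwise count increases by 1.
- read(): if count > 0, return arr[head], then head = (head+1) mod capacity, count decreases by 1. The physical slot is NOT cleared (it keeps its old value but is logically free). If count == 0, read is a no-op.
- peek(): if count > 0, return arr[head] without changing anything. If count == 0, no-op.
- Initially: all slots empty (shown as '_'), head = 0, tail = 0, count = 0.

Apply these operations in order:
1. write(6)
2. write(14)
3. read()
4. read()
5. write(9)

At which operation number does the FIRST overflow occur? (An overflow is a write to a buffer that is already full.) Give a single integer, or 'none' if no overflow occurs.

Answer: none

Derivation:
After op 1 (write(6)): arr=[6 _ _] head=0 tail=1 count=1
After op 2 (write(14)): arr=[6 14 _] head=0 tail=2 count=2
After op 3 (read()): arr=[6 14 _] head=1 tail=2 count=1
After op 4 (read()): arr=[6 14 _] head=2 tail=2 count=0
After op 5 (write(9)): arr=[6 14 9] head=2 tail=0 count=1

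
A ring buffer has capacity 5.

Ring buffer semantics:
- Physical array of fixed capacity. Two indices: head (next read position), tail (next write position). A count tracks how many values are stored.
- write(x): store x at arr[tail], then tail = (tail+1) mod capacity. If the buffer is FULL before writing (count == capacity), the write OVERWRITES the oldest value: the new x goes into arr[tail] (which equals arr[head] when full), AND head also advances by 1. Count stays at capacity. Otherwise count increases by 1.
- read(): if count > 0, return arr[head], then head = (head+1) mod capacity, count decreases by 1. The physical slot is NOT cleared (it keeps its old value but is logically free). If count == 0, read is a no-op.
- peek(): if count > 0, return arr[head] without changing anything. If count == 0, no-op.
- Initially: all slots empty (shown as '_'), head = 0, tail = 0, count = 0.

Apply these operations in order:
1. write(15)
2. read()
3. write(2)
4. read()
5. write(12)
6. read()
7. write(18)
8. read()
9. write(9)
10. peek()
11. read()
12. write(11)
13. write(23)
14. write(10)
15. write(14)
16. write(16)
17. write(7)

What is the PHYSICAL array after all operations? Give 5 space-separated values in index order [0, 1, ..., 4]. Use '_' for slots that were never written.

After op 1 (write(15)): arr=[15 _ _ _ _] head=0 tail=1 count=1
After op 2 (read()): arr=[15 _ _ _ _] head=1 tail=1 count=0
After op 3 (write(2)): arr=[15 2 _ _ _] head=1 tail=2 count=1
After op 4 (read()): arr=[15 2 _ _ _] head=2 tail=2 count=0
After op 5 (write(12)): arr=[15 2 12 _ _] head=2 tail=3 count=1
After op 6 (read()): arr=[15 2 12 _ _] head=3 tail=3 count=0
After op 7 (write(18)): arr=[15 2 12 18 _] head=3 tail=4 count=1
After op 8 (read()): arr=[15 2 12 18 _] head=4 tail=4 count=0
After op 9 (write(9)): arr=[15 2 12 18 9] head=4 tail=0 count=1
After op 10 (peek()): arr=[15 2 12 18 9] head=4 tail=0 count=1
After op 11 (read()): arr=[15 2 12 18 9] head=0 tail=0 count=0
After op 12 (write(11)): arr=[11 2 12 18 9] head=0 tail=1 count=1
After op 13 (write(23)): arr=[11 23 12 18 9] head=0 tail=2 count=2
After op 14 (write(10)): arr=[11 23 10 18 9] head=0 tail=3 count=3
After op 15 (write(14)): arr=[11 23 10 14 9] head=0 tail=4 count=4
After op 16 (write(16)): arr=[11 23 10 14 16] head=0 tail=0 count=5
After op 17 (write(7)): arr=[7 23 10 14 16] head=1 tail=1 count=5

Answer: 7 23 10 14 16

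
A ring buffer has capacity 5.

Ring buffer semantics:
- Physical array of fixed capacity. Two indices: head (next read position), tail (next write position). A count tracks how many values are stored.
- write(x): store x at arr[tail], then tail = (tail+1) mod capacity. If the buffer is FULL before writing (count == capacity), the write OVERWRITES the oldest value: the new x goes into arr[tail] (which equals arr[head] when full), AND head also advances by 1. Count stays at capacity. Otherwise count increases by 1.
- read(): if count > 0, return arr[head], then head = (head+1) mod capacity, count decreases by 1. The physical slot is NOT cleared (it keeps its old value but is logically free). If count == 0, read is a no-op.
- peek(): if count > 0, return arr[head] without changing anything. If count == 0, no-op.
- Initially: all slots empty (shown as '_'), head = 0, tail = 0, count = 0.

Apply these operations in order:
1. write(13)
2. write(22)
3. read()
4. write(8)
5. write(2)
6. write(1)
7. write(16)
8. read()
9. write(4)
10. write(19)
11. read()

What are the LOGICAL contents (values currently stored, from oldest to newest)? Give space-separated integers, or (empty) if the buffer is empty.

Answer: 1 16 4 19

Derivation:
After op 1 (write(13)): arr=[13 _ _ _ _] head=0 tail=1 count=1
After op 2 (write(22)): arr=[13 22 _ _ _] head=0 tail=2 count=2
After op 3 (read()): arr=[13 22 _ _ _] head=1 tail=2 count=1
After op 4 (write(8)): arr=[13 22 8 _ _] head=1 tail=3 count=2
After op 5 (write(2)): arr=[13 22 8 2 _] head=1 tail=4 count=3
After op 6 (write(1)): arr=[13 22 8 2 1] head=1 tail=0 count=4
After op 7 (write(16)): arr=[16 22 8 2 1] head=1 tail=1 count=5
After op 8 (read()): arr=[16 22 8 2 1] head=2 tail=1 count=4
After op 9 (write(4)): arr=[16 4 8 2 1] head=2 tail=2 count=5
After op 10 (write(19)): arr=[16 4 19 2 1] head=3 tail=3 count=5
After op 11 (read()): arr=[16 4 19 2 1] head=4 tail=3 count=4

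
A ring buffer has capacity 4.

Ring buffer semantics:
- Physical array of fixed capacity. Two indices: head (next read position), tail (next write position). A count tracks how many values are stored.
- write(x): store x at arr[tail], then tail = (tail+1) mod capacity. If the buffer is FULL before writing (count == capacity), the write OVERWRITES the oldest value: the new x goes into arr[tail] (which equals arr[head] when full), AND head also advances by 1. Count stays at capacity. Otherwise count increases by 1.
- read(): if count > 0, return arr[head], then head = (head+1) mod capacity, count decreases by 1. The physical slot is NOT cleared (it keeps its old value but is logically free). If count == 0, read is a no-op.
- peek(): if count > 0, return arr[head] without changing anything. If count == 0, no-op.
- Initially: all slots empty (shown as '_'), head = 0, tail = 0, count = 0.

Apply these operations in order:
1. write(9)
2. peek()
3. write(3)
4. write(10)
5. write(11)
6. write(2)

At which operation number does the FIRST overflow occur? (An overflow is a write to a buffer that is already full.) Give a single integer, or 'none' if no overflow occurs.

Answer: 6

Derivation:
After op 1 (write(9)): arr=[9 _ _ _] head=0 tail=1 count=1
After op 2 (peek()): arr=[9 _ _ _] head=0 tail=1 count=1
After op 3 (write(3)): arr=[9 3 _ _] head=0 tail=2 count=2
After op 4 (write(10)): arr=[9 3 10 _] head=0 tail=3 count=3
After op 5 (write(11)): arr=[9 3 10 11] head=0 tail=0 count=4
After op 6 (write(2)): arr=[2 3 10 11] head=1 tail=1 count=4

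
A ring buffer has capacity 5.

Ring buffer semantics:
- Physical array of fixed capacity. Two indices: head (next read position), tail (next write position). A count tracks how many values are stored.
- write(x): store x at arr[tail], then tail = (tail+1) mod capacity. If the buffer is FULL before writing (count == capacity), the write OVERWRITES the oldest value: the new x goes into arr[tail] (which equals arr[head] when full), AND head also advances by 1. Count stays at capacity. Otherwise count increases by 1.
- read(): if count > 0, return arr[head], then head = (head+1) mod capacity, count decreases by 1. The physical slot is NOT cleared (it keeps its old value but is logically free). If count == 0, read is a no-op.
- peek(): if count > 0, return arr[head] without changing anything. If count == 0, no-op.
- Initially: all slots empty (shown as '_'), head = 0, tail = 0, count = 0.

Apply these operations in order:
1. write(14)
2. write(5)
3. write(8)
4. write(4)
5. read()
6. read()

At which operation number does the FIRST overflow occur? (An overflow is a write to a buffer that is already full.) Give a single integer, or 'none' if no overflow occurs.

Answer: none

Derivation:
After op 1 (write(14)): arr=[14 _ _ _ _] head=0 tail=1 count=1
After op 2 (write(5)): arr=[14 5 _ _ _] head=0 tail=2 count=2
After op 3 (write(8)): arr=[14 5 8 _ _] head=0 tail=3 count=3
After op 4 (write(4)): arr=[14 5 8 4 _] head=0 tail=4 count=4
After op 5 (read()): arr=[14 5 8 4 _] head=1 tail=4 count=3
After op 6 (read()): arr=[14 5 8 4 _] head=2 tail=4 count=2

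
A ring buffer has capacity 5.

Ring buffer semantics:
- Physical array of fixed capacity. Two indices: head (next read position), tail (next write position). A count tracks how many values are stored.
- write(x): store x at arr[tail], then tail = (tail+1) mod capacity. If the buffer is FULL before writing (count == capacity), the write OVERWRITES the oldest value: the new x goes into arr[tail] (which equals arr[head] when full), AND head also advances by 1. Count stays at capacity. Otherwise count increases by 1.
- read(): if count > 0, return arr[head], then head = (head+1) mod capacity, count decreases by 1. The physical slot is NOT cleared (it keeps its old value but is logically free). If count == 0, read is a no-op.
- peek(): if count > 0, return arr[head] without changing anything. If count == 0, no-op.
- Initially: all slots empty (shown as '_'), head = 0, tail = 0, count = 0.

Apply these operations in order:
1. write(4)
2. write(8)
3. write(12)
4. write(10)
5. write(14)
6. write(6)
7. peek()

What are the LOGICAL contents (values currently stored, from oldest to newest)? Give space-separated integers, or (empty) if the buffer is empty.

Answer: 8 12 10 14 6

Derivation:
After op 1 (write(4)): arr=[4 _ _ _ _] head=0 tail=1 count=1
After op 2 (write(8)): arr=[4 8 _ _ _] head=0 tail=2 count=2
After op 3 (write(12)): arr=[4 8 12 _ _] head=0 tail=3 count=3
After op 4 (write(10)): arr=[4 8 12 10 _] head=0 tail=4 count=4
After op 5 (write(14)): arr=[4 8 12 10 14] head=0 tail=0 count=5
After op 6 (write(6)): arr=[6 8 12 10 14] head=1 tail=1 count=5
After op 7 (peek()): arr=[6 8 12 10 14] head=1 tail=1 count=5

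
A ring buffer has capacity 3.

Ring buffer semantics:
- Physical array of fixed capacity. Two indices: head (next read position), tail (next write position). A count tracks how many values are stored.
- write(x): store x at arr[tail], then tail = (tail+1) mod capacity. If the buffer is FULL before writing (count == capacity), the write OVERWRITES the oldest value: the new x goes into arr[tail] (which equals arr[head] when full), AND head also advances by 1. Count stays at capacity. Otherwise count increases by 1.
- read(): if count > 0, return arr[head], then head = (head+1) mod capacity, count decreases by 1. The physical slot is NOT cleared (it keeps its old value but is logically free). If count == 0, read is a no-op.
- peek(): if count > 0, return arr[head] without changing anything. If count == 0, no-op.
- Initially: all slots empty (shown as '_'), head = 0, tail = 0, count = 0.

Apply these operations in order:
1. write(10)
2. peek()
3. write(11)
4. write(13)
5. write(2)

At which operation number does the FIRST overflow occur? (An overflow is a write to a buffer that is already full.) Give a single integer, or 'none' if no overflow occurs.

After op 1 (write(10)): arr=[10 _ _] head=0 tail=1 count=1
After op 2 (peek()): arr=[10 _ _] head=0 tail=1 count=1
After op 3 (write(11)): arr=[10 11 _] head=0 tail=2 count=2
After op 4 (write(13)): arr=[10 11 13] head=0 tail=0 count=3
After op 5 (write(2)): arr=[2 11 13] head=1 tail=1 count=3

Answer: 5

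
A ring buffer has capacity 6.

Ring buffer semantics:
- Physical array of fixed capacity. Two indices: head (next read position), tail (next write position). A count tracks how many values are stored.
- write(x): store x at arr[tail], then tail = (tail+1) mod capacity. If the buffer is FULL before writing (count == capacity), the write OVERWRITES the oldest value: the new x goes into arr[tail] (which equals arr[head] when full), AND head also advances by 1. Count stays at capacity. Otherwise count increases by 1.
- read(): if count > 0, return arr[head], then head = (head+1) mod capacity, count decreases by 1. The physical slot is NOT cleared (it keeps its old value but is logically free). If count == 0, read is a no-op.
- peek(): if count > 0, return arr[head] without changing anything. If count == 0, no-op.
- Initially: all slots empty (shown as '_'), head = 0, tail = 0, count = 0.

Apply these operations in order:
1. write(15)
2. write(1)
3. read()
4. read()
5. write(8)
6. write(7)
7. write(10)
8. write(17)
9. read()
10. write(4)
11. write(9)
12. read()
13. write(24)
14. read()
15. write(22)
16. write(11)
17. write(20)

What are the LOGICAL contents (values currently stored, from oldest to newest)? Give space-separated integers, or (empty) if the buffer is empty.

Answer: 4 9 24 22 11 20

Derivation:
After op 1 (write(15)): arr=[15 _ _ _ _ _] head=0 tail=1 count=1
After op 2 (write(1)): arr=[15 1 _ _ _ _] head=0 tail=2 count=2
After op 3 (read()): arr=[15 1 _ _ _ _] head=1 tail=2 count=1
After op 4 (read()): arr=[15 1 _ _ _ _] head=2 tail=2 count=0
After op 5 (write(8)): arr=[15 1 8 _ _ _] head=2 tail=3 count=1
After op 6 (write(7)): arr=[15 1 8 7 _ _] head=2 tail=4 count=2
After op 7 (write(10)): arr=[15 1 8 7 10 _] head=2 tail=5 count=3
After op 8 (write(17)): arr=[15 1 8 7 10 17] head=2 tail=0 count=4
After op 9 (read()): arr=[15 1 8 7 10 17] head=3 tail=0 count=3
After op 10 (write(4)): arr=[4 1 8 7 10 17] head=3 tail=1 count=4
After op 11 (write(9)): arr=[4 9 8 7 10 17] head=3 tail=2 count=5
After op 12 (read()): arr=[4 9 8 7 10 17] head=4 tail=2 count=4
After op 13 (write(24)): arr=[4 9 24 7 10 17] head=4 tail=3 count=5
After op 14 (read()): arr=[4 9 24 7 10 17] head=5 tail=3 count=4
After op 15 (write(22)): arr=[4 9 24 22 10 17] head=5 tail=4 count=5
After op 16 (write(11)): arr=[4 9 24 22 11 17] head=5 tail=5 count=6
After op 17 (write(20)): arr=[4 9 24 22 11 20] head=0 tail=0 count=6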